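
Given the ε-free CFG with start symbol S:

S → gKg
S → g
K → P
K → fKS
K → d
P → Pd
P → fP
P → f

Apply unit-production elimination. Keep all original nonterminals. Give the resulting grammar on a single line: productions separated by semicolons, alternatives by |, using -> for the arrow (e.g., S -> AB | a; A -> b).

S -> g | gKg; K -> d | f | Pd | fP | fKS; P -> f | Pd | fP

Unit productions: K->P.
Unit pairs (A ⇒* B via units): (K,P).
S: inherits non-unit rules of {S} → g | gKg.
K: inherits non-unit rules of {K, P} → Pd | d | f | fKS | fP.
P: inherits non-unit rules of {P} → Pd | f | fP.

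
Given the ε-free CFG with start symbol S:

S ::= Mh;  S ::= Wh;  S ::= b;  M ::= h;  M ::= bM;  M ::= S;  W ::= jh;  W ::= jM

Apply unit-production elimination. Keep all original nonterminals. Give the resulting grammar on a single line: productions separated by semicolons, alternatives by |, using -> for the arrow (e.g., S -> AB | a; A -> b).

Unit productions: M->S.
Unit pairs (A ⇒* B via units): (M,S).
S: inherits non-unit rules of {S} → Mh | Wh | b.
M: inherits non-unit rules of {M, S} → Mh | Wh | b | bM | h.
W: inherits non-unit rules of {W} → jM | jh.

S -> b | Mh | Wh; M -> b | h | Mh | Wh | bM; W -> jM | jh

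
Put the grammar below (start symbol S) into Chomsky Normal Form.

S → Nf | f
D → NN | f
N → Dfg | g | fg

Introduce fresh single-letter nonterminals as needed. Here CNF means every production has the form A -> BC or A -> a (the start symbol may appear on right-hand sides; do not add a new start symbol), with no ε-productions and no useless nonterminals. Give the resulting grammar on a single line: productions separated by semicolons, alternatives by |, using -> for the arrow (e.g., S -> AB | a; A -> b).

S -> f | NA; A -> f; B -> g; C -> AB; D -> f | NN; N -> g | AB | DC

No ε-productions.
No unit productions to eliminate.
TERM: introduce A -> f, B -> g and substitute in every rule of length ≥2.
BIN: N -> DAB becomes N -> DC, C -> AB.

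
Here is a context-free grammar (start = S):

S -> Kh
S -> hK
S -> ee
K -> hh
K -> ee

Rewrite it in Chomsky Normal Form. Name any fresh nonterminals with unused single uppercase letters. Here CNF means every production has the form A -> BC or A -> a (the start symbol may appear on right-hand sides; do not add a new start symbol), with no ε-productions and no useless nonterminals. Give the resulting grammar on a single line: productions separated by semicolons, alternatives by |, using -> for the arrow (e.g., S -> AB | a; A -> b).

S -> AA | BK | KB; A -> e; B -> h; K -> AA | BB

No ε-productions.
No unit productions to eliminate.
TERM: introduce A -> e, B -> h and substitute in every rule of length ≥2.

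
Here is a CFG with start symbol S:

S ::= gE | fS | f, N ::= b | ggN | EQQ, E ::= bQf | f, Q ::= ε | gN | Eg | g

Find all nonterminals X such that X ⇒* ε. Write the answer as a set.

Directly nullable (have an ε-rule): {Q}.
Not nullable: E, N, S — each has a terminal in every rule's right-hand side or depends on a non-nullable symbol.

{Q}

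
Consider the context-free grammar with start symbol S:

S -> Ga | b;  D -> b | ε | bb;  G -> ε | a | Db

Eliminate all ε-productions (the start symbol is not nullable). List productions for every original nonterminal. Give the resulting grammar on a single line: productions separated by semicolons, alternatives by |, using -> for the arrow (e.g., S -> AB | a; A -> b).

S -> a | b | Ga; D -> b | bb; G -> a | b | Db

Nullable set: {D, G}.
S -> Ga: G nullable, giving Ga | a.
Drop D -> ε.
Drop G -> ε.
G -> Db: D nullable, giving Db | b.
Unchanged (no nullable symbols): S -> b; D -> b; D -> bb; G -> a.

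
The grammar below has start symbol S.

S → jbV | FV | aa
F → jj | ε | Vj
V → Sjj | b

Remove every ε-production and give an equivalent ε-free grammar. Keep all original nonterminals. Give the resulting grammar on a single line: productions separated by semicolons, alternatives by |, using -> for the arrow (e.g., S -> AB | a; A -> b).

S -> V | FV | aa | jbV; F -> Vj | jj; V -> b | Sjj

Nullable set: {F}.
S -> FV: F nullable, giving FV | V.
Drop F -> ε.
Unchanged (no nullable symbols): S -> aa; S -> jbV; F -> Vj; F -> jj; V -> Sjj; V -> b.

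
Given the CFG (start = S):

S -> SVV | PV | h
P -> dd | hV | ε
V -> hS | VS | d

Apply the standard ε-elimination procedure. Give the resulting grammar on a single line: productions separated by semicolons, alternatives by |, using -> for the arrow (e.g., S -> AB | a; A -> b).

S -> V | h | PV | SVV; P -> dd | hV; V -> d | VS | hS

Nullable set: {P}.
S -> PV: P nullable, giving PV | V.
Drop P -> ε.
Unchanged (no nullable symbols): S -> SVV; S -> h; P -> dd; P -> hV; V -> VS; V -> d; V -> hS.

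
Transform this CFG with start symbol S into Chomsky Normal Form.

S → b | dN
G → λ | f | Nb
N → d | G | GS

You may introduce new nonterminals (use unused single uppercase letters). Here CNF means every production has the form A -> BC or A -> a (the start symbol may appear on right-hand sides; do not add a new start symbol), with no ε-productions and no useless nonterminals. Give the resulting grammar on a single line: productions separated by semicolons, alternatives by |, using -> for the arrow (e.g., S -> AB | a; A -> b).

S -> b | d | BN; A -> b; B -> d; G -> b | f | NA; N -> b | d | f | BN | GS | NA

Nullable: {G, N}; after ε-elimination: S -> b | d | dN; G -> b | f | Nb; N -> G | S | d | GS.
After unit-elimination: S -> b | d | dN; G -> b | f | Nb; N -> b | d | f | GS | Nb | dN.
TERM: introduce A -> b, B -> d and substitute in every rule of length ≥2.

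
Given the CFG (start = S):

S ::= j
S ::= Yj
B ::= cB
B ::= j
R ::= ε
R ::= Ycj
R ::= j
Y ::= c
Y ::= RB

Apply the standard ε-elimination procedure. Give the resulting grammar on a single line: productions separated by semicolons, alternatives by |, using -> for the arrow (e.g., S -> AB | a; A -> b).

S -> j | Yj; B -> j | cB; R -> j | Ycj; Y -> B | c | RB

Nullable set: {R}.
Drop R -> ε.
Y -> RB: R nullable, giving B | RB.
Unchanged (no nullable symbols): S -> Yj; S -> j; B -> cB; B -> j; R -> Ycj; R -> j; Y -> c.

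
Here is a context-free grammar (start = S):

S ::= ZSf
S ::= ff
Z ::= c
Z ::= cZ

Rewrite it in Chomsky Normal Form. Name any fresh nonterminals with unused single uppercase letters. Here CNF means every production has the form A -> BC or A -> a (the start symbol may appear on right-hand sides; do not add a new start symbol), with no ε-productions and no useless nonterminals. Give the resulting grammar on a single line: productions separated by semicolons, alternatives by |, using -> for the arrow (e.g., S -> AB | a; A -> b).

S -> AA | ZC; A -> f; B -> c; C -> SA; Z -> c | BZ

No ε-productions.
No unit productions to eliminate.
TERM: introduce B -> c, A -> f and substitute in every rule of length ≥2.
BIN: S -> ZSA becomes S -> ZC, C -> SA.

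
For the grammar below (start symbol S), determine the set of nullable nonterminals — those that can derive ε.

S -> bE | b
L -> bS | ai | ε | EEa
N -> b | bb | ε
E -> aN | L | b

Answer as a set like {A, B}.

Directly nullable (have an ε-rule): {L, N}.
E is nullable via E -> L (every symbol on the right is already known nullable).
Not nullable: S — each has a terminal in every rule's right-hand side or depends on a non-nullable symbol.

{E, L, N}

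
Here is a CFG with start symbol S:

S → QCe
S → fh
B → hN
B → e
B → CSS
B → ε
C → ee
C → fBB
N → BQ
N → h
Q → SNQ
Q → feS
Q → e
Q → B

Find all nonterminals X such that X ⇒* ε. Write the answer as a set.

{B, N, Q}

Directly nullable (have an ε-rule): {B}.
Q is nullable via Q -> B (every symbol on the right is already known nullable).
N is nullable via N -> BQ (every symbol on the right is already known nullable).
Not nullable: C, S — each has a terminal in every rule's right-hand side or depends on a non-nullable symbol.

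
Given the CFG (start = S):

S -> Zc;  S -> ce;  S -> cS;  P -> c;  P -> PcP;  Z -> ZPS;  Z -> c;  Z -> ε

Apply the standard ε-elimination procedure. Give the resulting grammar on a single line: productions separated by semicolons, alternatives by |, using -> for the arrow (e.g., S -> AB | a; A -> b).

S -> c | Zc | cS | ce; P -> c | PcP; Z -> c | PS | ZPS

Nullable set: {Z}.
S -> Zc: Z nullable, giving Zc | c.
Drop Z -> ε.
Z -> ZPS: Z nullable, giving PS | ZPS.
Unchanged (no nullable symbols): S -> cS; S -> ce; P -> PcP; P -> c; Z -> c.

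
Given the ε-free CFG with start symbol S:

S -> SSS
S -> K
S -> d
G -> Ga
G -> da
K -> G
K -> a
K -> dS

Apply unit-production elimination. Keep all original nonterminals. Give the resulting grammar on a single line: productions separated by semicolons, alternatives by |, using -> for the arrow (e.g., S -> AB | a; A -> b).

Unit productions: K->G, S->K.
Unit pairs (A ⇒* B via units): (K,G), (S,G), (S,K).
S: inherits non-unit rules of {G, K, S} → Ga | SSS | a | d | dS | da.
G: inherits non-unit rules of {G} → Ga | da.
K: inherits non-unit rules of {G, K} → Ga | a | dS | da.

S -> a | d | Ga | dS | da | SSS; G -> Ga | da; K -> a | Ga | dS | da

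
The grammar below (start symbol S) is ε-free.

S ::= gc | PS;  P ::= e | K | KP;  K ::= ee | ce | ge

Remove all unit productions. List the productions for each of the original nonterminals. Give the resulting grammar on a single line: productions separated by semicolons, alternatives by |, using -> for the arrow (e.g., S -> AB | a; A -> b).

Unit productions: P->K.
Unit pairs (A ⇒* B via units): (P,K).
S: inherits non-unit rules of {S} → PS | gc.
K: inherits non-unit rules of {K} → ce | ee | ge.
P: inherits non-unit rules of {K, P} → KP | ce | e | ee | ge.

S -> PS | gc; K -> ce | ee | ge; P -> e | KP | ce | ee | ge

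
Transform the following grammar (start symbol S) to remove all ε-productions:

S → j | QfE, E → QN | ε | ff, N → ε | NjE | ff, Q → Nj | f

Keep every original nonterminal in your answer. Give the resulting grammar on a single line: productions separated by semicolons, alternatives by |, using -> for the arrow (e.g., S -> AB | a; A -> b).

Nullable set: {E, N}.
S -> QfE: E nullable, giving Qf | QfE.
Drop E -> ε.
E -> QN: N nullable, giving Q | QN.
Drop N -> ε.
N -> NjE: N, E nullable, giving Nj | NjE | j | jE.
Q -> Nj: N nullable, giving Nj | j.
Unchanged (no nullable symbols): S -> j; E -> ff; N -> ff; Q -> f.

S -> j | Qf | QfE; E -> Q | QN | ff; N -> j | Nj | ff | jE | NjE; Q -> f | j | Nj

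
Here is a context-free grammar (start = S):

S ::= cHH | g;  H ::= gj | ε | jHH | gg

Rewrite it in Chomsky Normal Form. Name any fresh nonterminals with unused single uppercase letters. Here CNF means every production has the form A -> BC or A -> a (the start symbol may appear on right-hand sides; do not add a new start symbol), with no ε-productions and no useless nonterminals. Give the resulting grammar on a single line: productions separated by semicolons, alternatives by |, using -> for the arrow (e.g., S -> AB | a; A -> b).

Nullable: {H}; after ε-elimination: S -> c | g | cH | cHH; H -> j | gg | gj | jH | jHH.
No unit productions to eliminate.
TERM: introduce C -> c, A -> g, B -> j and substitute in every rule of length ≥2.
BIN: H -> BHH becomes H -> BD, D -> HH; S -> CHH becomes S -> CE, E -> HH.

S -> c | g | CE | CH; A -> g; B -> j; C -> c; D -> HH; E -> HH; H -> j | AA | AB | BD | BH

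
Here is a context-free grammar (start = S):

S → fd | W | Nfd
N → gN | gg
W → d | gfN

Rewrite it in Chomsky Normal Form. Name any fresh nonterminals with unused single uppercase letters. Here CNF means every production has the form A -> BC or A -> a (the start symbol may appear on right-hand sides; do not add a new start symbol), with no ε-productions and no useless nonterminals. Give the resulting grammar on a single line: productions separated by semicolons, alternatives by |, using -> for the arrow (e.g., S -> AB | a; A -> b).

S -> d | AD | BC | NE; A -> g; B -> f; C -> d; D -> BN; E -> BC; N -> AA | AN

No ε-productions.
After unit-elimination: S -> d | fd | Nfd | gfN; N -> gN | gg; W -> d | gfN.
TERM: introduce C -> d, B -> f, A -> g and substitute in every rule of length ≥2.
BIN: S -> ABN becomes S -> AD, D -> BN; S -> NBC becomes S -> NE, E -> BC; W -> ABN becomes W -> AF, F -> BN.
Drop unreachable/unproductive: W.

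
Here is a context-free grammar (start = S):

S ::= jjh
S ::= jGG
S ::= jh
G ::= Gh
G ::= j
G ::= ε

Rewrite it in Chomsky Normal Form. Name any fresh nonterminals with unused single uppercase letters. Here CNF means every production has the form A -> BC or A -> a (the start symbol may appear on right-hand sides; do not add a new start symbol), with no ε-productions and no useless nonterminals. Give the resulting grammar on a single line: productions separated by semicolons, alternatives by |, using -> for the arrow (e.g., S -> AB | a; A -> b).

Nullable: {G}; after ε-elimination: S -> j | jG | jh | jGG | jjh; G -> h | j | Gh.
No unit productions to eliminate.
TERM: introduce A -> h, B -> j and substitute in every rule of length ≥2.
BIN: S -> BBA becomes S -> BC, C -> BA; S -> BGG becomes S -> BD, D -> GG.

S -> j | BA | BC | BD | BG; A -> h; B -> j; C -> BA; D -> GG; G -> h | j | GA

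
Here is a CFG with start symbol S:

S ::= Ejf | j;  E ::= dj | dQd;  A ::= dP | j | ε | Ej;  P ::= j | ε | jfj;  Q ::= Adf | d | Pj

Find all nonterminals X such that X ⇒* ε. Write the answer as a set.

Directly nullable (have an ε-rule): {A, P}.
Not nullable: E, Q, S — each has a terminal in every rule's right-hand side or depends on a non-nullable symbol.

{A, P}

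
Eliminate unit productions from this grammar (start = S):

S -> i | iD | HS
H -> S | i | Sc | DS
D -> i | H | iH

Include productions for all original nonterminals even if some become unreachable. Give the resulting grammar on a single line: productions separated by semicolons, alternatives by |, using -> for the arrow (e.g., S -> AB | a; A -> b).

Unit productions: D->H, H->S.
Unit pairs (A ⇒* B via units): (D,H), (D,S), (H,S).
S: inherits non-unit rules of {S} → HS | i | iD.
D: inherits non-unit rules of {D, H, S} → DS | HS | Sc | i | iD | iH.
H: inherits non-unit rules of {H, S} → DS | HS | Sc | i | iD.

S -> i | HS | iD; D -> i | DS | HS | Sc | iD | iH; H -> i | DS | HS | Sc | iD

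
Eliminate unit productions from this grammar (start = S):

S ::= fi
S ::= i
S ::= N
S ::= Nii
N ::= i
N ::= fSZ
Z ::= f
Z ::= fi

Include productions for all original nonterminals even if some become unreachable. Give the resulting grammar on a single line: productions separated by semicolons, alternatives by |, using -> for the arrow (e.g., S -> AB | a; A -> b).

S -> i | fi | Nii | fSZ; N -> i | fSZ; Z -> f | fi

Unit productions: S->N.
Unit pairs (A ⇒* B via units): (S,N).
S: inherits non-unit rules of {N, S} → Nii | fSZ | fi | i.
N: inherits non-unit rules of {N} → fSZ | i.
Z: inherits non-unit rules of {Z} → f | fi.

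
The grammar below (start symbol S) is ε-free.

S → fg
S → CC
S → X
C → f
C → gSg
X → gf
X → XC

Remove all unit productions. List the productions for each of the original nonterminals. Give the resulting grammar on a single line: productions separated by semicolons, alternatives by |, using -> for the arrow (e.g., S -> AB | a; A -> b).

S -> CC | XC | fg | gf; C -> f | gSg; X -> XC | gf

Unit productions: S->X.
Unit pairs (A ⇒* B via units): (S,X).
S: inherits non-unit rules of {S, X} → CC | XC | fg | gf.
C: inherits non-unit rules of {C} → f | gSg.
X: inherits non-unit rules of {X} → XC | gf.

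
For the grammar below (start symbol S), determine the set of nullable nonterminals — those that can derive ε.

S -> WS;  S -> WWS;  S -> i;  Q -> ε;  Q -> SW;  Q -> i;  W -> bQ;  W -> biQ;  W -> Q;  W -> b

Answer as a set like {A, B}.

{Q, W}

Directly nullable (have an ε-rule): {Q}.
W is nullable via W -> Q (every symbol on the right is already known nullable).
Not nullable: S — each has a terminal in every rule's right-hand side or depends on a non-nullable symbol.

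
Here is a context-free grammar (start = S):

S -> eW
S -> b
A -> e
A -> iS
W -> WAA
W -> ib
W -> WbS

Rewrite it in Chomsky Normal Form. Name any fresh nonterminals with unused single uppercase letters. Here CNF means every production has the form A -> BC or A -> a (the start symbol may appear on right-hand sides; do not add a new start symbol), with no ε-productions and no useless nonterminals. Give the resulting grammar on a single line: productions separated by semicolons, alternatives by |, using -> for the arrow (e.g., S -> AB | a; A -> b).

S -> b | CW; A -> e | BS; B -> i; C -> e; D -> b; E -> AA; F -> DS; W -> BD | WE | WF

No ε-productions.
No unit productions to eliminate.
TERM: introduce D -> b, C -> e, B -> i and substitute in every rule of length ≥2.
BIN: W -> WAA becomes W -> WE, E -> AA; W -> WDS becomes W -> WF, F -> DS.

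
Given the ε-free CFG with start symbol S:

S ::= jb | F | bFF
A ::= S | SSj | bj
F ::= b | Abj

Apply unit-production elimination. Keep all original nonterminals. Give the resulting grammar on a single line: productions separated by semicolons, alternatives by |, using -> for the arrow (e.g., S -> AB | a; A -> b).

Unit productions: A->S, S->F.
Unit pairs (A ⇒* B via units): (A,F), (A,S), (S,F).
S: inherits non-unit rules of {F, S} → Abj | b | bFF | jb.
A: inherits non-unit rules of {A, F, S} → Abj | SSj | b | bFF | bj | jb.
F: inherits non-unit rules of {F} → Abj | b.

S -> b | jb | Abj | bFF; A -> b | bj | jb | Abj | SSj | bFF; F -> b | Abj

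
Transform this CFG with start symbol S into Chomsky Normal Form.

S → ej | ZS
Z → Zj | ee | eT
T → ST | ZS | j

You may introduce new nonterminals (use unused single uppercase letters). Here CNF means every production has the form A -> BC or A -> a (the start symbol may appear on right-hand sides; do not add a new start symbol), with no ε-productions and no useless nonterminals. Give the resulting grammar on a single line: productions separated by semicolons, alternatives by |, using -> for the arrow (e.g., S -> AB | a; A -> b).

S -> AB | ZS; A -> e; B -> j; T -> j | ST | ZS; Z -> AA | AT | ZB

No ε-productions.
No unit productions to eliminate.
TERM: introduce A -> e, B -> j and substitute in every rule of length ≥2.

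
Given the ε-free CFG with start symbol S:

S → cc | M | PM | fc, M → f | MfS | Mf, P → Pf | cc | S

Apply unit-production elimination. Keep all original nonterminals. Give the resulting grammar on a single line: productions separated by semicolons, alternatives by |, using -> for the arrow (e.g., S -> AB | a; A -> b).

S -> f | Mf | PM | cc | fc | MfS; M -> f | Mf | MfS; P -> f | Mf | PM | Pf | cc | fc | MfS

Unit productions: P->S, S->M.
Unit pairs (A ⇒* B via units): (P,M), (P,S), (S,M).
S: inherits non-unit rules of {M, S} → Mf | MfS | PM | cc | f | fc.
M: inherits non-unit rules of {M} → Mf | MfS | f.
P: inherits non-unit rules of {M, P, S} → Mf | MfS | PM | Pf | cc | f | fc.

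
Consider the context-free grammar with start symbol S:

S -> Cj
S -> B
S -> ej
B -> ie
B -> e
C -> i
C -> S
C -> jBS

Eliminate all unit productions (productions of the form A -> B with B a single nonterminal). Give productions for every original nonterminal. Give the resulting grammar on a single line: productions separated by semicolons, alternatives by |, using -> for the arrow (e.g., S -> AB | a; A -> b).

Unit productions: C->S, S->B.
Unit pairs (A ⇒* B via units): (C,B), (C,S), (S,B).
S: inherits non-unit rules of {B, S} → Cj | e | ej | ie.
B: inherits non-unit rules of {B} → e | ie.
C: inherits non-unit rules of {B, C, S} → Cj | e | ej | i | ie | jBS.

S -> e | Cj | ej | ie; B -> e | ie; C -> e | i | Cj | ej | ie | jBS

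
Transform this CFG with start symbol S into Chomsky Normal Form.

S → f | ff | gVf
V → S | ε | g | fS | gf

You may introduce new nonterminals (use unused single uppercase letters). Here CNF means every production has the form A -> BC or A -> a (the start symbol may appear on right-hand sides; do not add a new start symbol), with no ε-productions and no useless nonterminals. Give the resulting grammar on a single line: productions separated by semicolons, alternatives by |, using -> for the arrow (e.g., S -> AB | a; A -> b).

Nullable: {V}; after ε-elimination: S -> f | ff | gf | gVf; V -> S | g | fS | gf.
After unit-elimination: S -> f | ff | gf | gVf; V -> f | g | fS | ff | gf | gVf.
TERM: introduce A -> f, B -> g and substitute in every rule of length ≥2.
BIN: S -> BVA becomes S -> BC, C -> VA; V -> BVA becomes V -> BD, D -> VA.

S -> f | AA | BA | BC; A -> f; B -> g; C -> VA; D -> VA; V -> f | g | AA | AS | BA | BD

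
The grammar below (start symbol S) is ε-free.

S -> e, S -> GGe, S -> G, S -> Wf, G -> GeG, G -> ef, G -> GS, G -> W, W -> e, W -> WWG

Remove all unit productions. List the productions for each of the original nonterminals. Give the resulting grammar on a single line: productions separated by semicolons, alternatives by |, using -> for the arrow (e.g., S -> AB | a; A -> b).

S -> e | GS | Wf | ef | GGe | GeG | WWG; G -> e | GS | ef | GeG | WWG; W -> e | WWG

Unit productions: G->W, S->G.
Unit pairs (A ⇒* B via units): (G,W), (S,G), (S,W).
S: inherits non-unit rules of {G, S, W} → GGe | GS | GeG | WWG | Wf | e | ef.
G: inherits non-unit rules of {G, W} → GS | GeG | WWG | e | ef.
W: inherits non-unit rules of {W} → WWG | e.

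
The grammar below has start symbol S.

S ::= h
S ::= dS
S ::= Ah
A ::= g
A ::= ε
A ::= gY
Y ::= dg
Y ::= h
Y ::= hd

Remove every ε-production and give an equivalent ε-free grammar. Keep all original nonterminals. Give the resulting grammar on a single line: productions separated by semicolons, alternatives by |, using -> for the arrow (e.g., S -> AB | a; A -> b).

S -> h | Ah | dS; A -> g | gY; Y -> h | dg | hd

Nullable set: {A}.
S -> Ah: A nullable, giving Ah | h.
Drop A -> ε.
Unchanged (no nullable symbols): S -> dS; S -> h; A -> g; A -> gY; Y -> dg; Y -> h; Y -> hd.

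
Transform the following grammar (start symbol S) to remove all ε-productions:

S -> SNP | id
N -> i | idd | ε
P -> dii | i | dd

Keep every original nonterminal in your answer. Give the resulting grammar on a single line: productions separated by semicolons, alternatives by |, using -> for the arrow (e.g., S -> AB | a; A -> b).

Nullable set: {N}.
S -> SNP: N nullable, giving SNP | SP.
Drop N -> ε.
Unchanged (no nullable symbols): S -> id; N -> i; N -> idd; P -> dd; P -> dii; P -> i.

S -> SP | id | SNP; N -> i | idd; P -> i | dd | dii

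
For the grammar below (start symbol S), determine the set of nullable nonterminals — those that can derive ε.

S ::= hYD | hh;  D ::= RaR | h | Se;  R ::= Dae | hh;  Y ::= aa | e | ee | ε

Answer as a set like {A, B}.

Directly nullable (have an ε-rule): {Y}.
Not nullable: D, R, S — each has a terminal in every rule's right-hand side or depends on a non-nullable symbol.

{Y}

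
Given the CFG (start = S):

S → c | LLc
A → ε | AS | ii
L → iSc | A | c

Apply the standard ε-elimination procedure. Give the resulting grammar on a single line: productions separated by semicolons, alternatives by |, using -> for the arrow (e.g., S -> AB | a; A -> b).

Nullable set: {A, L}.
S -> LLc: L, L nullable, giving LLc | Lc | c.
Drop A -> ε.
A -> AS: A nullable, giving AS | S.
L -> A: A nullable, giving A.
Unchanged (no nullable symbols): S -> c; A -> ii; L -> c; L -> iSc.

S -> c | Lc | LLc; A -> S | AS | ii; L -> A | c | iSc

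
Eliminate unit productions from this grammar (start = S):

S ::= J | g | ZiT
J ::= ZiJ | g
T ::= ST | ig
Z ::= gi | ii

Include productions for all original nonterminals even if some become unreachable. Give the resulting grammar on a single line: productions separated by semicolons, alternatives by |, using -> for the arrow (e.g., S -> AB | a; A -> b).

S -> g | ZiJ | ZiT; J -> g | ZiJ; T -> ST | ig; Z -> gi | ii

Unit productions: S->J.
Unit pairs (A ⇒* B via units): (S,J).
S: inherits non-unit rules of {J, S} → ZiJ | ZiT | g.
J: inherits non-unit rules of {J} → ZiJ | g.
T: inherits non-unit rules of {T} → ST | ig.
Z: inherits non-unit rules of {Z} → gi | ii.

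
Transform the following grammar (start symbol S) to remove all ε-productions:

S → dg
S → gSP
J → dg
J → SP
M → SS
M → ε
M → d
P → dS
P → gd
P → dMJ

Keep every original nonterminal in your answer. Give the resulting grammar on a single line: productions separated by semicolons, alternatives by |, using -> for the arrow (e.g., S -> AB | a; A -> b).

Nullable set: {M}.
Drop M -> ε.
P -> dMJ: M nullable, giving dJ | dMJ.
Unchanged (no nullable symbols): S -> dg; S -> gSP; J -> SP; J -> dg; M -> SS; M -> d; P -> dS; P -> gd.

S -> dg | gSP; J -> SP | dg; M -> d | SS; P -> dJ | dS | gd | dMJ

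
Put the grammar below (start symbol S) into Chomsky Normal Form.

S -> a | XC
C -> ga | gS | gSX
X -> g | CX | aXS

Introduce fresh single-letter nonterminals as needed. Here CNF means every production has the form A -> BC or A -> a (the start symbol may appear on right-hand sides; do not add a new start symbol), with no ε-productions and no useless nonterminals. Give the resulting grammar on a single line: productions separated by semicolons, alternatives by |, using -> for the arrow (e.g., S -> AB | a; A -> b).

No ε-productions.
No unit productions to eliminate.
TERM: introduce B -> a, A -> g and substitute in every rule of length ≥2.
BIN: C -> ASX becomes C -> AD, D -> SX; X -> BXS becomes X -> BE, E -> XS.

S -> a | XC; A -> g; B -> a; C -> AB | AD | AS; D -> SX; E -> XS; X -> g | BE | CX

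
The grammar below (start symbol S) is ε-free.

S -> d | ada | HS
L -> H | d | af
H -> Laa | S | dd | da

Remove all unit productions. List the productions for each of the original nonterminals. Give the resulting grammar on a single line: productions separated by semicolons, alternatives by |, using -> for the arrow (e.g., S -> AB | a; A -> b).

Unit productions: H->S, L->H.
Unit pairs (A ⇒* B via units): (H,S), (L,H), (L,S).
S: inherits non-unit rules of {S} → HS | ada | d.
H: inherits non-unit rules of {H, S} → HS | Laa | ada | d | da | dd.
L: inherits non-unit rules of {H, L, S} → HS | Laa | ada | af | d | da | dd.

S -> d | HS | ada; H -> d | HS | da | dd | Laa | ada; L -> d | HS | af | da | dd | Laa | ada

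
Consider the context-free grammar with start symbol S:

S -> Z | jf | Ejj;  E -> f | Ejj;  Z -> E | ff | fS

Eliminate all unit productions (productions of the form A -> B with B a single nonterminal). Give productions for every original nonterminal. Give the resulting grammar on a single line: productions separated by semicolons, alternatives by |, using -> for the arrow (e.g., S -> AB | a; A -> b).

Unit productions: S->Z, Z->E.
Unit pairs (A ⇒* B via units): (S,E), (S,Z), (Z,E).
S: inherits non-unit rules of {E, S, Z} → Ejj | f | fS | ff | jf.
E: inherits non-unit rules of {E} → Ejj | f.
Z: inherits non-unit rules of {E, Z} → Ejj | f | fS | ff.

S -> f | fS | ff | jf | Ejj; E -> f | Ejj; Z -> f | fS | ff | Ejj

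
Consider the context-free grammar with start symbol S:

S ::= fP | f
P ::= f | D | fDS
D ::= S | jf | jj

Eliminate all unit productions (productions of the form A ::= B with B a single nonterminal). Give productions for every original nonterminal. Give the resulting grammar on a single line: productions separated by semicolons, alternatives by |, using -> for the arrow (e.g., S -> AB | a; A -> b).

S -> f | fP; D -> f | fP | jf | jj; P -> f | fP | jf | jj | fDS

Unit productions: D->S, P->D.
Unit pairs (A ⇒* B via units): (D,S), (P,D), (P,S).
S: inherits non-unit rules of {S} → f | fP.
D: inherits non-unit rules of {D, S} → f | fP | jf | jj.
P: inherits non-unit rules of {D, P, S} → f | fDS | fP | jf | jj.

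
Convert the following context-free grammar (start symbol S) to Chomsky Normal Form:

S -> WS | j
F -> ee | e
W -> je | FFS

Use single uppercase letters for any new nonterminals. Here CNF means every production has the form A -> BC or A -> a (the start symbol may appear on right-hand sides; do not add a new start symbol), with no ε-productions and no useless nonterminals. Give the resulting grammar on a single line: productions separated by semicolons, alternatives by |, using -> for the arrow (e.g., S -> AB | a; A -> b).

No ε-productions.
No unit productions to eliminate.
TERM: introduce A -> e, B -> j and substitute in every rule of length ≥2.
BIN: W -> FFS becomes W -> FC, C -> FS.

S -> j | WS; A -> e; B -> j; C -> FS; F -> e | AA; W -> BA | FC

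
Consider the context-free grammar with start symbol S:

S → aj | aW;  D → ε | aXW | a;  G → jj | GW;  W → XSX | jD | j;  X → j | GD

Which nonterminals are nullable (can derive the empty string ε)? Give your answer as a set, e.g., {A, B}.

Directly nullable (have an ε-rule): {D}.
Not nullable: G, S, W, X — each has a terminal in every rule's right-hand side or depends on a non-nullable symbol.

{D}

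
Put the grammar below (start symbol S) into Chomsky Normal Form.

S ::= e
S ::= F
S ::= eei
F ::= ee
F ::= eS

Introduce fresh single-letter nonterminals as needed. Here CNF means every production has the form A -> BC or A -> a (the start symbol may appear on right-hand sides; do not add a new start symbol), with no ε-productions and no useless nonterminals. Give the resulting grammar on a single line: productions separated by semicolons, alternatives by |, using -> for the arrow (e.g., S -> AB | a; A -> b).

S -> e | AA | AC | AS; A -> e; B -> i; C -> AB

No ε-productions.
After unit-elimination: S -> e | eS | ee | eei; F -> eS | ee.
TERM: introduce A -> e, B -> i and substitute in every rule of length ≥2.
BIN: S -> AAB becomes S -> AC, C -> AB.
Drop unreachable/unproductive: F.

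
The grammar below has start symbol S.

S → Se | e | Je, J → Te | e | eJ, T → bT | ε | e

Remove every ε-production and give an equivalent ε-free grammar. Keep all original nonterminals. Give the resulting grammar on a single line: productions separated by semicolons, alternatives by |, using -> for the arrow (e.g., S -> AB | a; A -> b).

S -> e | Je | Se; J -> e | Te | eJ; T -> b | e | bT

Nullable set: {T}.
J -> Te: T nullable, giving Te | e.
Drop T -> ε.
T -> bT: T nullable, giving b | bT.
Unchanged (no nullable symbols): S -> Je; S -> Se; S -> e; J -> e; J -> eJ; T -> e.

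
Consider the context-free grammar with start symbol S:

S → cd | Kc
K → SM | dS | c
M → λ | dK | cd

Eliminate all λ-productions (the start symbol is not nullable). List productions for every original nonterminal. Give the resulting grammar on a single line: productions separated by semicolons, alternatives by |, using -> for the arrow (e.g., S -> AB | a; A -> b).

Nullable set: {M}.
K -> SM: M nullable, giving S | SM.
Drop M -> λ.
Unchanged (no nullable symbols): S -> Kc; S -> cd; K -> c; K -> dS; M -> cd; M -> dK.

S -> Kc | cd; K -> S | c | SM | dS; M -> cd | dK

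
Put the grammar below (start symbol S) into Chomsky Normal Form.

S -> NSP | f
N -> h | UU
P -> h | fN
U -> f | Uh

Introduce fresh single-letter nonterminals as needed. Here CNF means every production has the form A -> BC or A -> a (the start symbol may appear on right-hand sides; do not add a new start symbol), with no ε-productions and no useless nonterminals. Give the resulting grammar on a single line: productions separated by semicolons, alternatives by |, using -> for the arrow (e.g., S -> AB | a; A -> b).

No ε-productions.
No unit productions to eliminate.
TERM: introduce A -> f, B -> h and substitute in every rule of length ≥2.
BIN: S -> NSP becomes S -> NC, C -> SP.

S -> f | NC; A -> f; B -> h; C -> SP; N -> h | UU; P -> h | AN; U -> f | UB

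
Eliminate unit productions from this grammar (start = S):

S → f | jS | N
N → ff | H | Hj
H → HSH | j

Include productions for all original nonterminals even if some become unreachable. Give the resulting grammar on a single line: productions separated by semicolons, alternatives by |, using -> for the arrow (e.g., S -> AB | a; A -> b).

Unit productions: N->H, S->N.
Unit pairs (A ⇒* B via units): (N,H), (S,H), (S,N).
S: inherits non-unit rules of {H, N, S} → HSH | Hj | f | ff | j | jS.
H: inherits non-unit rules of {H} → HSH | j.
N: inherits non-unit rules of {H, N} → HSH | Hj | ff | j.

S -> f | j | Hj | ff | jS | HSH; H -> j | HSH; N -> j | Hj | ff | HSH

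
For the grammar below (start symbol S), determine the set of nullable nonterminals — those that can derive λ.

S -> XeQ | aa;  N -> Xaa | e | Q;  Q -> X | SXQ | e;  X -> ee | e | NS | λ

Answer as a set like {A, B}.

{N, Q, X}

Directly nullable (have an ε-rule): {X}.
Q is nullable via Q -> X (every symbol on the right is already known nullable).
N is nullable via N -> Q (every symbol on the right is already known nullable).
Not nullable: S — each has a terminal in every rule's right-hand side or depends on a non-nullable symbol.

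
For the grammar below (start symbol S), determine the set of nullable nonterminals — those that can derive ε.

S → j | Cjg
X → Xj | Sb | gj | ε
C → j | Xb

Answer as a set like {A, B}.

Directly nullable (have an ε-rule): {X}.
Not nullable: C, S — each has a terminal in every rule's right-hand side or depends on a non-nullable symbol.

{X}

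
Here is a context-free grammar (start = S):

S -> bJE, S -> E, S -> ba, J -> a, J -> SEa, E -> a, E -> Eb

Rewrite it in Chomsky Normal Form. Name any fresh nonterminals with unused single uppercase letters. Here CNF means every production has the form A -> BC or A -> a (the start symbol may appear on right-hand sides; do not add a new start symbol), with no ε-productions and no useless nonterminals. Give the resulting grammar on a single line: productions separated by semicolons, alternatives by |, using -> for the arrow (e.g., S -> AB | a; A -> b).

No ε-productions.
After unit-elimination: S -> a | Eb | ba | bJE; E -> a | Eb; J -> a | SEa.
TERM: introduce B -> a, A -> b and substitute in every rule of length ≥2.
BIN: J -> SEB becomes J -> SC, C -> EB; S -> AJE becomes S -> AD, D -> JE.

S -> a | AB | AD | EA; A -> b; B -> a; C -> EB; D -> JE; E -> a | EA; J -> a | SC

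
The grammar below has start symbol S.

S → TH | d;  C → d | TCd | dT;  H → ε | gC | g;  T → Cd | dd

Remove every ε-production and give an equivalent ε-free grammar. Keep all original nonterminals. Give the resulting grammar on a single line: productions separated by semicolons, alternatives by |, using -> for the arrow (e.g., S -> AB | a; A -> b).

S -> T | d | TH; C -> d | dT | TCd; H -> g | gC; T -> Cd | dd

Nullable set: {H}.
S -> TH: H nullable, giving T | TH.
Drop H -> ε.
Unchanged (no nullable symbols): S -> d; C -> TCd; C -> d; C -> dT; H -> g; H -> gC; T -> Cd; T -> dd.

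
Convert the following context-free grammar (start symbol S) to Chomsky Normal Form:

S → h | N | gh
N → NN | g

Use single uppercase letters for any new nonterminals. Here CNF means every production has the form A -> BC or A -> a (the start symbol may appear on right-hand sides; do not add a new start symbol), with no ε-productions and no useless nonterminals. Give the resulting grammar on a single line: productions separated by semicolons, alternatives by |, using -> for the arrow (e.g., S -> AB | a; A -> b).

No ε-productions.
After unit-elimination: S -> g | h | NN | gh; N -> g | NN.
TERM: introduce A -> g, B -> h and substitute in every rule of length ≥2.

S -> g | h | AB | NN; A -> g; B -> h; N -> g | NN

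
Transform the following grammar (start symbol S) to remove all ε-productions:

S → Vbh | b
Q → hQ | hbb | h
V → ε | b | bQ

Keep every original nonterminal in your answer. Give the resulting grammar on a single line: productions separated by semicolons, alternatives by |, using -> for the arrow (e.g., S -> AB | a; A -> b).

S -> b | bh | Vbh; Q -> h | hQ | hbb; V -> b | bQ

Nullable set: {V}.
S -> Vbh: V nullable, giving Vbh | bh.
Drop V -> ε.
Unchanged (no nullable symbols): S -> b; Q -> h; Q -> hQ; Q -> hbb; V -> b; V -> bQ.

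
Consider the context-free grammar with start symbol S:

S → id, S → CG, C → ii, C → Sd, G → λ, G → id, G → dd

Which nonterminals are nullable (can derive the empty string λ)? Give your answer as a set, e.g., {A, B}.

{G}

Directly nullable (have an ε-rule): {G}.
Not nullable: C, S — each has a terminal in every rule's right-hand side or depends on a non-nullable symbol.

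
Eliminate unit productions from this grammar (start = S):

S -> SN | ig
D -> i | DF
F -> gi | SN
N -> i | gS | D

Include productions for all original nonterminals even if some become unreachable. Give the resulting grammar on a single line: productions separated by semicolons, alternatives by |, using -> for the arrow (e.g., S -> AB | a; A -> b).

Unit productions: N->D.
Unit pairs (A ⇒* B via units): (N,D).
S: inherits non-unit rules of {S} → SN | ig.
D: inherits non-unit rules of {D} → DF | i.
F: inherits non-unit rules of {F} → SN | gi.
N: inherits non-unit rules of {D, N} → DF | gS | i.

S -> SN | ig; D -> i | DF; F -> SN | gi; N -> i | DF | gS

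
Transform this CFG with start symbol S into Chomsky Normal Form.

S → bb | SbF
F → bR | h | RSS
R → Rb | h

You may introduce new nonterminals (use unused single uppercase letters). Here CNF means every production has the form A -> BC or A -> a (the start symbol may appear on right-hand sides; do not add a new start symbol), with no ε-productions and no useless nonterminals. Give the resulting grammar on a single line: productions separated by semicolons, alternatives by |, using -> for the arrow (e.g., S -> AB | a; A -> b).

S -> AA | SC; A -> b; B -> SS; C -> AF; F -> h | AR | RB; R -> h | RA

No ε-productions.
No unit productions to eliminate.
TERM: introduce A -> b and substitute in every rule of length ≥2.
BIN: F -> RSS becomes F -> RB, B -> SS; S -> SAF becomes S -> SC, C -> AF.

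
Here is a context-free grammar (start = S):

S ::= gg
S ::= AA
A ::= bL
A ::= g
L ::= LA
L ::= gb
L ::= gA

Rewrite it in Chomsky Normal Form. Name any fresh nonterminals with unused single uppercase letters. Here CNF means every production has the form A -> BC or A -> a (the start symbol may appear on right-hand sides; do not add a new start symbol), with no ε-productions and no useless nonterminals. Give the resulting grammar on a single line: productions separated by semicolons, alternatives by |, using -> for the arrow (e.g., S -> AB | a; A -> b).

S -> AA | CC; A -> g | BL; B -> b; C -> g; L -> CA | CB | LA

No ε-productions.
No unit productions to eliminate.
TERM: introduce B -> b, C -> g and substitute in every rule of length ≥2.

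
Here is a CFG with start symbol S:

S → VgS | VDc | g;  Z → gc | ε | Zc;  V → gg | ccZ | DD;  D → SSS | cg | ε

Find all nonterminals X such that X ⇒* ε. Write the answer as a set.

Directly nullable (have an ε-rule): {D, Z}.
V is nullable via V -> DD (every symbol on the right is already known nullable).
Not nullable: S — each has a terminal in every rule's right-hand side or depends on a non-nullable symbol.

{D, V, Z}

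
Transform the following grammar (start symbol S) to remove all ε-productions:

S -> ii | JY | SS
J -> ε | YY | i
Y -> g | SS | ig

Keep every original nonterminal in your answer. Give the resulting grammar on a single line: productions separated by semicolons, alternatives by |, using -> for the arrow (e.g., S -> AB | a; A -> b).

Nullable set: {J}.
S -> JY: J nullable, giving JY | Y.
Drop J -> ε.
Unchanged (no nullable symbols): S -> SS; S -> ii; J -> YY; J -> i; Y -> SS; Y -> g; Y -> ig.

S -> Y | JY | SS | ii; J -> i | YY; Y -> g | SS | ig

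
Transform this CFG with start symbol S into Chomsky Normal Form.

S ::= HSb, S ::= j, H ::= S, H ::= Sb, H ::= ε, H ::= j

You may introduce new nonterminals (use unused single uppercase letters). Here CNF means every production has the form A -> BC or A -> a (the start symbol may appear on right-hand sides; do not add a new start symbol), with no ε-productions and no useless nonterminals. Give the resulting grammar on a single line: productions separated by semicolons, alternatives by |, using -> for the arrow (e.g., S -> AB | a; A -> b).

Nullable: {H}; after ε-elimination: S -> j | Sb | HSb; H -> S | j | Sb.
After unit-elimination: S -> j | Sb | HSb; H -> j | Sb | HSb.
TERM: introduce A -> b and substitute in every rule of length ≥2.
BIN: H -> HSA becomes H -> HB, B -> SA; S -> HSA becomes S -> HC, C -> SA.

S -> j | HC | SA; A -> b; B -> SA; C -> SA; H -> j | HB | SA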